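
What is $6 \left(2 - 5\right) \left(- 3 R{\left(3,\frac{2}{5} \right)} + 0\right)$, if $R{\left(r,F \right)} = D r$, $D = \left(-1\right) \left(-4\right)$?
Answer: $648$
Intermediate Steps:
$D = 4$
$R{\left(r,F \right)} = 4 r$
$6 \left(2 - 5\right) \left(- 3 R{\left(3,\frac{2}{5} \right)} + 0\right) = 6 \left(2 - 5\right) \left(- 3 \cdot 4 \cdot 3 + 0\right) = 6 \left(-3\right) \left(\left(-3\right) 12 + 0\right) = - 18 \left(-36 + 0\right) = \left(-18\right) \left(-36\right) = 648$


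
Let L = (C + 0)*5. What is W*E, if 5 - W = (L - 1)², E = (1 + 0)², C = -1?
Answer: -31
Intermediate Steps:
E = 1 (E = 1² = 1)
L = -5 (L = (-1 + 0)*5 = -1*5 = -5)
W = -31 (W = 5 - (-5 - 1)² = 5 - 1*(-6)² = 5 - 1*36 = 5 - 36 = -31)
W*E = -31*1 = -31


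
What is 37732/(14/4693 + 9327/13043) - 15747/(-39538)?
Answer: 91317888950757095/1737861673594 ≈ 52546.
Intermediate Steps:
37732/(14/4693 + 9327/13043) - 15747/(-39538) = 37732/(14*(1/4693) + 9327*(1/13043)) - 15747*(-1/39538) = 37732/(14/4693 + 9327/13043) + 15747/39538 = 37732/(43954213/61210799) + 15747/39538 = 37732*(61210799/43954213) + 15747/39538 = 2309605867868/43954213 + 15747/39538 = 91317888950757095/1737861673594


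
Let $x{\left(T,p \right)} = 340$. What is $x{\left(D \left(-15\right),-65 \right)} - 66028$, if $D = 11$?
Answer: $-65688$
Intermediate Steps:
$x{\left(D \left(-15\right),-65 \right)} - 66028 = 340 - 66028 = -65688$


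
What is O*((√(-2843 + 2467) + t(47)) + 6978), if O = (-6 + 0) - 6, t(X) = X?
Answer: -84300 - 24*I*√94 ≈ -84300.0 - 232.69*I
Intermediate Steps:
O = -12 (O = -6 - 6 = -12)
O*((√(-2843 + 2467) + t(47)) + 6978) = -12*((√(-2843 + 2467) + 47) + 6978) = -12*((√(-376) + 47) + 6978) = -12*((2*I*√94 + 47) + 6978) = -12*((47 + 2*I*√94) + 6978) = -12*(7025 + 2*I*√94) = -84300 - 24*I*√94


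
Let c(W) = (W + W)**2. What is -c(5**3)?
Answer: -62500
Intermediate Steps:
c(W) = 4*W**2 (c(W) = (2*W)**2 = 4*W**2)
-c(5**3) = -4*(5**3)**2 = -4*125**2 = -4*15625 = -1*62500 = -62500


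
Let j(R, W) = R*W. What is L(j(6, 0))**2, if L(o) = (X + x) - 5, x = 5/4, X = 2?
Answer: 49/16 ≈ 3.0625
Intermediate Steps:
x = 5/4 (x = 5*(1/4) = 5/4 ≈ 1.2500)
L(o) = -7/4 (L(o) = (2 + 5/4) - 5 = 13/4 - 5 = -7/4)
L(j(6, 0))**2 = (-7/4)**2 = 49/16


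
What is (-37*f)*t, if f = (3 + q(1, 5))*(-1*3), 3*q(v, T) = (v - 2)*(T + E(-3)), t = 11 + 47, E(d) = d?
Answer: 15022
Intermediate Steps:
t = 58
q(v, T) = (-3 + T)*(-2 + v)/3 (q(v, T) = ((v - 2)*(T - 3))/3 = ((-2 + v)*(-3 + T))/3 = ((-3 + T)*(-2 + v))/3 = (-3 + T)*(-2 + v)/3)
f = -7 (f = (3 + (2 - 1*1 - ⅔*5 + (⅓)*5*1))*(-1*3) = (3 + (2 - 1 - 10/3 + 5/3))*(-3) = (3 - ⅔)*(-3) = (7/3)*(-3) = -7)
(-37*f)*t = -37*(-7)*58 = 259*58 = 15022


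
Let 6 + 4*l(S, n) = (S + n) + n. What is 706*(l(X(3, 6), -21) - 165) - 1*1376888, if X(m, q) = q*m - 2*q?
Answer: -1500791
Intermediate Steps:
X(m, q) = -2*q + m*q (X(m, q) = m*q - 2*q = -2*q + m*q)
l(S, n) = -3/2 + n/2 + S/4 (l(S, n) = -3/2 + ((S + n) + n)/4 = -3/2 + (S + 2*n)/4 = -3/2 + (n/2 + S/4) = -3/2 + n/2 + S/4)
706*(l(X(3, 6), -21) - 165) - 1*1376888 = 706*((-3/2 + (½)*(-21) + (6*(-2 + 3))/4) - 165) - 1*1376888 = 706*((-3/2 - 21/2 + (6*1)/4) - 165) - 1376888 = 706*((-3/2 - 21/2 + (¼)*6) - 165) - 1376888 = 706*((-3/2 - 21/2 + 3/2) - 165) - 1376888 = 706*(-21/2 - 165) - 1376888 = 706*(-351/2) - 1376888 = -123903 - 1376888 = -1500791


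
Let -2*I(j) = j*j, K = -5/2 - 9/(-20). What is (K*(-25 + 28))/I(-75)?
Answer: 41/18750 ≈ 0.0021867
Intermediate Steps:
K = -41/20 (K = -5*1/2 - 9*(-1/20) = -5/2 + 9/20 = -41/20 ≈ -2.0500)
I(j) = -j**2/2 (I(j) = -j*j/2 = -j**2/2)
(K*(-25 + 28))/I(-75) = (-41*(-25 + 28)/20)/((-1/2*(-75)**2)) = (-41/20*3)/((-1/2*5625)) = -123/(20*(-5625/2)) = -123/20*(-2/5625) = 41/18750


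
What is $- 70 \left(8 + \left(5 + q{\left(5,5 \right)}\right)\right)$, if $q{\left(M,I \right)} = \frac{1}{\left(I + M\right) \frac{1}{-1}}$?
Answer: $-903$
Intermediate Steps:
$q{\left(M,I \right)} = \frac{1}{- I - M}$ ($q{\left(M,I \right)} = \frac{1}{\left(I + M\right) \left(-1\right)} = \frac{1}{- I - M}$)
$- 70 \left(8 + \left(5 + q{\left(5,5 \right)}\right)\right) = - 70 \left(8 + \left(5 - \frac{1}{5 + 5}\right)\right) = - 70 \left(8 + \left(5 - \frac{1}{10}\right)\right) = - 70 \left(8 + \frac{49}{10}\right) = \left(-70\right) \frac{129}{10} = -903$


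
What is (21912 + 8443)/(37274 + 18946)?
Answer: 6071/11244 ≈ 0.53993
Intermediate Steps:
(21912 + 8443)/(37274 + 18946) = 30355/56220 = 30355*(1/56220) = 6071/11244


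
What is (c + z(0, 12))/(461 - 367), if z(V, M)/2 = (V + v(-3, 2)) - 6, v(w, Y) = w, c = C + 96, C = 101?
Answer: 179/94 ≈ 1.9043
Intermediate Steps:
c = 197 (c = 101 + 96 = 197)
z(V, M) = -18 + 2*V (z(V, M) = 2*((V - 3) - 6) = 2*((-3 + V) - 6) = 2*(-9 + V) = -18 + 2*V)
(c + z(0, 12))/(461 - 367) = (197 + (-18 + 2*0))/(461 - 367) = (197 + (-18 + 0))/94 = (197 - 18)*(1/94) = 179*(1/94) = 179/94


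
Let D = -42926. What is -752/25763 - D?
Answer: 1105901786/25763 ≈ 42926.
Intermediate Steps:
-752/25763 - D = -752/25763 - 1*(-42926) = -752*1/25763 + 42926 = -752/25763 + 42926 = 1105901786/25763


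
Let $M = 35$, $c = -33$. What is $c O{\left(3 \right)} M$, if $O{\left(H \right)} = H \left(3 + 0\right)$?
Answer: $-10395$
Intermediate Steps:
$O{\left(H \right)} = 3 H$ ($O{\left(H \right)} = H 3 = 3 H$)
$c O{\left(3 \right)} M = - 33 \cdot 3 \cdot 3 \cdot 35 = \left(-33\right) 9 \cdot 35 = \left(-297\right) 35 = -10395$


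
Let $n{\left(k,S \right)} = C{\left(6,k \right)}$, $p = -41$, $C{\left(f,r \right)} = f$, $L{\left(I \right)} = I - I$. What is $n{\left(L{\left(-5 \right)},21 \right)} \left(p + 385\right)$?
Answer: $2064$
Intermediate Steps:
$L{\left(I \right)} = 0$
$n{\left(k,S \right)} = 6$
$n{\left(L{\left(-5 \right)},21 \right)} \left(p + 385\right) = 6 \left(-41 + 385\right) = 6 \cdot 344 = 2064$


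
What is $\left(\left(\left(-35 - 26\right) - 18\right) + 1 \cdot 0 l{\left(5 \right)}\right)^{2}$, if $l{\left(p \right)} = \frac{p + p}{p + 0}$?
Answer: $6241$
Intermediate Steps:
$l{\left(p \right)} = 2$ ($l{\left(p \right)} = \frac{2 p}{p} = 2$)
$\left(\left(\left(-35 - 26\right) - 18\right) + 1 \cdot 0 l{\left(5 \right)}\right)^{2} = \left(\left(\left(-35 - 26\right) - 18\right) + 1 \cdot 0 \cdot 2\right)^{2} = \left(\left(-61 - 18\right) + 0 \cdot 2\right)^{2} = \left(-79 + 0\right)^{2} = \left(-79\right)^{2} = 6241$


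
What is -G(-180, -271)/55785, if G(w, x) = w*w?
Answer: -2160/3719 ≈ -0.58080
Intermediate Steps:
G(w, x) = w²
-G(-180, -271)/55785 = -(-180)²/55785 = -32400/55785 = -1*2160/3719 = -2160/3719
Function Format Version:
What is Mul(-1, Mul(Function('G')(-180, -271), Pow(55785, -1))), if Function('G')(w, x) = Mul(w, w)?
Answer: Rational(-2160, 3719) ≈ -0.58080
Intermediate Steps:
Function('G')(w, x) = Pow(w, 2)
Mul(-1, Mul(Function('G')(-180, -271), Pow(55785, -1))) = Mul(-1, Mul(Pow(-180, 2), Pow(55785, -1))) = Mul(-1, Mul(32400, Rational(1, 55785))) = Mul(-1, Rational(2160, 3719)) = Rational(-2160, 3719)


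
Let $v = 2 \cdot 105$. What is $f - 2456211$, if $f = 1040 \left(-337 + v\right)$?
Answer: $-2588291$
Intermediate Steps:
$v = 210$
$f = -132080$ ($f = 1040 \left(-337 + 210\right) = 1040 \left(-127\right) = -132080$)
$f - 2456211 = -132080 - 2456211 = -2588291$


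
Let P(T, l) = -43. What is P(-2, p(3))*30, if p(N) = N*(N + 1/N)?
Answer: -1290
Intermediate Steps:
p(N) = N*(N + 1/N)
P(-2, p(3))*30 = -43*30 = -1290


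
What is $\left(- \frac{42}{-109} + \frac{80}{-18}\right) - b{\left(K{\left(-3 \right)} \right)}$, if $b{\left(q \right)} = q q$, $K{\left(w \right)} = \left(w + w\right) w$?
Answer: $- \frac{321826}{981} \approx -328.06$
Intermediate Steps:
$K{\left(w \right)} = 2 w^{2}$ ($K{\left(w \right)} = 2 w w = 2 w^{2}$)
$b{\left(q \right)} = q^{2}$
$\left(- \frac{42}{-109} + \frac{80}{-18}\right) - b{\left(K{\left(-3 \right)} \right)} = \left(- \frac{42}{-109} + \frac{80}{-18}\right) - \left(2 \left(-3\right)^{2}\right)^{2} = \left(\left(-42\right) \left(- \frac{1}{109}\right) + 80 \left(- \frac{1}{18}\right)\right) - \left(2 \cdot 9\right)^{2} = \left(\frac{42}{109} - \frac{40}{9}\right) - 18^{2} = - \frac{3982}{981} - 324 = - \frac{321826}{981}$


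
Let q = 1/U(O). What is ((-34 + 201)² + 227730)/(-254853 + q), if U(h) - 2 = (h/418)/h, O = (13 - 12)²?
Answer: -213953103/213311543 ≈ -1.0030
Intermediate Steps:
O = 1 (O = 1² = 1)
U(h) = 837/418 (U(h) = 2 + (h/418)/h = 2 + 1/418 = 837/418)
q = 418/837 (q = 1/(837/418) = 418/837 ≈ 0.49940)
((-34 + 201)² + 227730)/(-254853 + q) = ((-34 + 201)² + 227730)/(-254853 + 418/837) = (167² + 227730)/(-213311543/837) = (27889 + 227730)*(-837/213311543) = 255619*(-837/213311543) = -213953103/213311543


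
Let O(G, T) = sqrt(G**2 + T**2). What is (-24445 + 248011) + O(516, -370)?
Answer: 223566 + 2*sqrt(100789) ≈ 2.2420e+5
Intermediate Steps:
(-24445 + 248011) + O(516, -370) = (-24445 + 248011) + sqrt(516**2 + (-370)**2) = 223566 + sqrt(266256 + 136900) = 223566 + sqrt(403156) = 223566 + 2*sqrt(100789)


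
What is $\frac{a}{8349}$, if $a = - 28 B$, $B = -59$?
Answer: $\frac{1652}{8349} \approx 0.19787$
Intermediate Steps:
$a = 1652$ ($a = \left(-28\right) \left(-59\right) = 1652$)
$\frac{a}{8349} = \frac{1652}{8349}$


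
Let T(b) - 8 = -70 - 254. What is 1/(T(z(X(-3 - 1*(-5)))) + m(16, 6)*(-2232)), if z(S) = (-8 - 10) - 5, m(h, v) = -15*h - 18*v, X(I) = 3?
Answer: 1/776420 ≈ 1.2880e-6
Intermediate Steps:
m(h, v) = -18*v - 15*h
z(S) = -23 (z(S) = -18 - 5 = -23)
T(b) = -316 (T(b) = 8 + (-70 - 254) = 8 - 324 = -316)
1/(T(z(X(-3 - 1*(-5)))) + m(16, 6)*(-2232)) = 1/(-316 + (-18*6 - 15*16)*(-2232)) = 1/(-316 + (-108 - 240)*(-2232)) = 1/(-316 - 348*(-2232)) = 1/(-316 + 776736) = 1/776420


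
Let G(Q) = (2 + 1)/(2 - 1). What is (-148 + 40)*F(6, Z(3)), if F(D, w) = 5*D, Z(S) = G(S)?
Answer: -3240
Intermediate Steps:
G(Q) = 3 (G(Q) = 3/1 = 3*1 = 3)
Z(S) = 3
(-148 + 40)*F(6, Z(3)) = (-148 + 40)*(5*6) = -108*30 = -3240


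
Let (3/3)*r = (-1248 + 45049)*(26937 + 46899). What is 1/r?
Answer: 1/3234090636 ≈ 3.0921e-10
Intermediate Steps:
r = 3234090636 (r = (-1248 + 45049)*(26937 + 46899) = 43801*73836 = 3234090636)
1/r = 1/3234090636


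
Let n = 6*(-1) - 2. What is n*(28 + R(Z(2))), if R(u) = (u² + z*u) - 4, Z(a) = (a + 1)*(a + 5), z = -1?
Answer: -3552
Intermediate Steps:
n = -8 (n = -6 - 2 = -8)
Z(a) = (1 + a)*(5 + a)
R(u) = -4 + u² - u (R(u) = (u² - u) - 4 = -4 + u² - u)
n*(28 + R(Z(2))) = -8*(28 + (-4 + (5 + 2² + 6*2)² - (5 + 2² + 6*2))) = -8*(28 + (-4 + (5 + 4 + 12)² - (5 + 4 + 12))) = -8*(28 + (-4 + 21² - 1*21)) = -8*(28 + (-4 + 441 - 21)) = -8*(28 + 416) = -8*444 = -3552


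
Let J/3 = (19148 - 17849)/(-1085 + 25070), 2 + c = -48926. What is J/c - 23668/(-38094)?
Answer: 1543063934729/2483597756640 ≈ 0.62130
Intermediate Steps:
c = -48928 (c = -2 - 48926 = -48928)
J = 433/2665 (J = 3*((19148 - 17849)/(-1085 + 25070)) = 3*(1299/23985) = 3*(1299*(1/23985)) = 3*(433/7995) = 433/2665 ≈ 0.16248)
J/c - 23668/(-38094) = (433/2665)/(-48928) - 23668/(-38094) = (433/2665)*(-1/48928) - 23668*(-1/38094) = -433/130393120 + 11834/19047 = 1543063934729/2483597756640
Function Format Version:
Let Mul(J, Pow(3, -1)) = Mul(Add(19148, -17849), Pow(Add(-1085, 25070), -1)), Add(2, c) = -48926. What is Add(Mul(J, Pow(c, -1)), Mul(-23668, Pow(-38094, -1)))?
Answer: Rational(1543063934729, 2483597756640) ≈ 0.62130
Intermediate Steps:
c = -48928 (c = Add(-2, -48926) = -48928)
J = Rational(433, 2665) (J = Mul(3, Mul(Add(19148, -17849), Pow(Add(-1085, 25070), -1))) = Mul(3, Mul(1299, Pow(23985, -1))) = Mul(3, Mul(1299, Rational(1, 23985))) = Mul(3, Rational(433, 7995)) = Rational(433, 2665) ≈ 0.16248)
Add(Mul(J, Pow(c, -1)), Mul(-23668, Pow(-38094, -1))) = Add(Mul(Rational(433, 2665), Pow(-48928, -1)), Mul(-23668, Pow(-38094, -1))) = Add(Mul(Rational(433, 2665), Rational(-1, 48928)), Mul(-23668, Rational(-1, 38094))) = Add(Rational(-433, 130393120), Rational(11834, 19047)) = Rational(1543063934729, 2483597756640)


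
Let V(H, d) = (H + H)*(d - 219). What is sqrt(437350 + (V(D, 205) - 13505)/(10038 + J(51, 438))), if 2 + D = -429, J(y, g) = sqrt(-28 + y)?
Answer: sqrt(4390117863 + 437350*sqrt(23))/sqrt(10038 + sqrt(23)) ≈ 661.32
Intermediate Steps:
D = -431 (D = -2 - 429 = -431)
V(H, d) = 2*H*(-219 + d) (V(H, d) = (2*H)*(-219 + d) = 2*H*(-219 + d))
sqrt(437350 + (V(D, 205) - 13505)/(10038 + J(51, 438))) = sqrt(437350 + (2*(-431)*(-219 + 205) - 13505)/(10038 + sqrt(-28 + 51))) = sqrt(437350 + (2*(-431)*(-14) - 13505)/(10038 + sqrt(23))) = sqrt(437350 + (12068 - 13505)/(10038 + sqrt(23))) = sqrt(437350 - 1437/(10038 + sqrt(23)))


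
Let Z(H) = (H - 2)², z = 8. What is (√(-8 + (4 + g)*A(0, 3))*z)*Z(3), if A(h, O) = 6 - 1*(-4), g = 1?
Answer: 8*√42 ≈ 51.846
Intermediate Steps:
A(h, O) = 10 (A(h, O) = 6 + 4 = 10)
Z(H) = (-2 + H)²
(√(-8 + (4 + g)*A(0, 3))*z)*Z(3) = (√(-8 + (4 + 1)*10)*8)*(-2 + 3)² = (√(-8 + 5*10)*8)*1² = (√(-8 + 50)*8)*1 = (√42*8)*1 = (8*√42)*1 = 8*√42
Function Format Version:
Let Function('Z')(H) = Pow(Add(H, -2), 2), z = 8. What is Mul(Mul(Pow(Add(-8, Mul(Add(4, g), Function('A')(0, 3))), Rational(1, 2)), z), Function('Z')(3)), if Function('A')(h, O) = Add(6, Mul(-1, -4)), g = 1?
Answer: Mul(8, Pow(42, Rational(1, 2))) ≈ 51.846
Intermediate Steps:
Function('A')(h, O) = 10 (Function('A')(h, O) = Add(6, 4) = 10)
Function('Z')(H) = Pow(Add(-2, H), 2)
Mul(Mul(Pow(Add(-8, Mul(Add(4, g), Function('A')(0, 3))), Rational(1, 2)), z), Function('Z')(3)) = Mul(Mul(Pow(Add(-8, Mul(Add(4, 1), 10)), Rational(1, 2)), 8), Pow(Add(-2, 3), 2)) = Mul(Mul(Pow(Add(-8, Mul(5, 10)), Rational(1, 2)), 8), Pow(1, 2)) = Mul(Mul(Pow(Add(-8, 50), Rational(1, 2)), 8), 1) = Mul(Mul(Pow(42, Rational(1, 2)), 8), 1) = Mul(Mul(8, Pow(42, Rational(1, 2))), 1) = Mul(8, Pow(42, Rational(1, 2)))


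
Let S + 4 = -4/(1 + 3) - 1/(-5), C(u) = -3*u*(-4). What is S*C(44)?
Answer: -12672/5 ≈ -2534.4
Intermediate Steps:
C(u) = 12*u
S = -24/5 (S = -4 + (-4/(1 + 3) - 1/(-5)) = -4 + (-4/4 - 1*(-1/5)) = -4 + (-4*1/4 + 1/5) = -4 + (-1 + 1/5) = -4 - 4/5 = -24/5 ≈ -4.8000)
S*C(44) = -288*44/5 = -24/5*528 = -12672/5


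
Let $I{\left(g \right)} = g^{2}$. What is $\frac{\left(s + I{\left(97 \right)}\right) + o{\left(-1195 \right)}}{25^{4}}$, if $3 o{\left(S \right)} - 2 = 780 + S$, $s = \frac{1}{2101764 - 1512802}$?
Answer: $\frac{16381389071}{690189843750} \approx 0.023735$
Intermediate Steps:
$s = \frac{1}{588962} \approx 1.6979 \cdot 10^{-6}$
$o{\left(S \right)} = \frac{782}{3} + \frac{S}{3}$ ($o{\left(S \right)} = \frac{2}{3} + \frac{780 + S}{3} = \frac{2}{3} + \left(260 + \frac{S}{3}\right) = \frac{782}{3} + \frac{S}{3}$)
$\frac{\left(s + I{\left(97 \right)}\right) + o{\left(-1195 \right)}}{25^{4}} = \frac{\left(\frac{1}{588962} + 97^{2}\right) + \left(\frac{782}{3} + \frac{1}{3} \left(-1195\right)\right)}{25^{4}} = \frac{\left(\frac{1}{588962} + 9409\right) + \left(\frac{782}{3} - \frac{1195}{3}\right)}{390625} = \left(\frac{5541543459}{588962} - \frac{413}{3}\right) \frac{1}{390625} = \frac{16381389071}{1766886} \cdot \frac{1}{390625} = \frac{16381389071}{690189843750}$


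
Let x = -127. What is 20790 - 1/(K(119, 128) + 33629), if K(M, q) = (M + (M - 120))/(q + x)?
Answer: 701600129/33747 ≈ 20790.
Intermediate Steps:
K(M, q) = (-120 + 2*M)/(-127 + q) (K(M, q) = (M + (M - 120))/(q - 127) = (M + (-120 + M))/(-127 + q) = (-120 + 2*M)/(-127 + q))
20790 - 1/(K(119, 128) + 33629) = 20790 - 1/(2*(-60 + 119)/(-127 + 128) + 33629) = 20790 - 1/(2*59/1 + 33629) = 20790 - 1/(2*1*59 + 33629) = 20790 - 1/(118 + 33629) = 20790 - 1/33747 = 701600129/33747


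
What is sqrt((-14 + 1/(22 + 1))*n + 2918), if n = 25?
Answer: sqrt(1359047)/23 ≈ 50.686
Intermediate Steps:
sqrt((-14 + 1/(22 + 1))*n + 2918) = sqrt((-14 + 1/(22 + 1))*25 + 2918) = sqrt((-14 + 1/23)*25 + 2918) = sqrt(-321/23*25 + 2918) = sqrt(-8025/23 + 2918) = sqrt(59089/23) = sqrt(1359047)/23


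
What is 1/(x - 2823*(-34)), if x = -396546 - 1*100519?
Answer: -1/401083 ≈ -2.4932e-6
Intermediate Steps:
x = -497065 (x = -396546 - 100519 = -497065)
1/(x - 2823*(-34)) = 1/(-497065 - 2823*(-34)) = 1/(-497065 + 95982) = 1/(-401083) = -1/401083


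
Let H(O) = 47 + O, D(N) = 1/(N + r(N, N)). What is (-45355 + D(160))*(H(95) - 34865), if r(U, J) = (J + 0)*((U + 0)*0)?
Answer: 251977831677/160 ≈ 1.5749e+9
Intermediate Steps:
r(U, J) = 0 (r(U, J) = J*(U*0) = J*0 = 0)
D(N) = 1/N (D(N) = 1/(N + 0) = 1/N)
(-45355 + D(160))*(H(95) - 34865) = (-45355 + 1/160)*((47 + 95) - 34865) = (-45355 + 1/160)*(142 - 34865) = -7256799/160*(-34723) = 251977831677/160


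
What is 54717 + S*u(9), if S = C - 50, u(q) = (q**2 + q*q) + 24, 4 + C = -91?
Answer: 27747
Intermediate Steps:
C = -95 (C = -4 - 91 = -95)
u(q) = 24 + 2*q**2 (u(q) = (q**2 + q**2) + 24 = 2*q**2 + 24 = 24 + 2*q**2)
S = -145 (S = -95 - 50 = -145)
54717 + S*u(9) = 54717 - 145*(24 + 2*9**2) = 54717 - 145*(24 + 2*81) = 54717 - 145*(24 + 162) = 54717 - 145*186 = 54717 - 26970 = 27747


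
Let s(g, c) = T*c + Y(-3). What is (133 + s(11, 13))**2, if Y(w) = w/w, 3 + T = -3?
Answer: 3136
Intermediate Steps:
T = -6 (T = -3 - 3 = -6)
Y(w) = 1
s(g, c) = 1 - 6*c (s(g, c) = -6*c + 1 = 1 - 6*c)
(133 + s(11, 13))**2 = (133 + (1 - 6*13))**2 = (133 + (1 - 78))**2 = (133 - 77)**2 = 56**2 = 3136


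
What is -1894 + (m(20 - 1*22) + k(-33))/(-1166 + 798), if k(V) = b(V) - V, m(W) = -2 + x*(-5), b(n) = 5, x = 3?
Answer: -697013/368 ≈ -1894.1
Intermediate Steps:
m(W) = -17 (m(W) = -2 + 3*(-5) = -2 - 15 = -17)
k(V) = 5 - V
-1894 + (m(20 - 1*22) + k(-33))/(-1166 + 798) = -1894 + (-17 + (5 - 1*(-33)))/(-1166 + 798) = -1894 + (-17 + (5 + 33))/(-368) = -1894 + (-17 + 38)*(-1/368) = -1894 + 21*(-1/368) = -1894 - 21/368 = -697013/368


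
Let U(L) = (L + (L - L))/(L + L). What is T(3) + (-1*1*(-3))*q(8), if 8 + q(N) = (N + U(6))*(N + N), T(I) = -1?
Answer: 383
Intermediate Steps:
U(L) = ½ (U(L) = (L + 0)/((2*L)) = L*(1/(2*L)) = ½)
q(N) = -8 + 2*N*(½ + N) (q(N) = -8 + (N + ½)*(N + N) = -8 + (½ + N)*(2*N) = -8 + 2*N*(½ + N))
T(3) + (-1*1*(-3))*q(8) = -1 + (-1*1*(-3))*(-8 + 8 + 2*8²) = -1 + (-1*(-3))*(-8 + 8 + 2*64) = -1 + 3*(-8 + 8 + 128) = -1 + 3*128 = -1 + 384 = 383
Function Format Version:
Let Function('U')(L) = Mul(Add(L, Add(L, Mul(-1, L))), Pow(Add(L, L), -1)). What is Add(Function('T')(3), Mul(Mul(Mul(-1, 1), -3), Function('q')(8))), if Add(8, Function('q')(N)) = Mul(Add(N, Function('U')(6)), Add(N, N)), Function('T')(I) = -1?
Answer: 383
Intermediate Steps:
Function('U')(L) = Rational(1, 2) (Function('U')(L) = Mul(Add(L, 0), Pow(Mul(2, L), -1)) = Mul(L, Mul(Rational(1, 2), Pow(L, -1))) = Rational(1, 2))
Function('q')(N) = Add(-8, Mul(2, N, Add(Rational(1, 2), N))) (Function('q')(N) = Add(-8, Mul(Add(N, Rational(1, 2)), Add(N, N))) = Add(-8, Mul(Add(Rational(1, 2), N), Mul(2, N))) = Add(-8, Mul(2, N, Add(Rational(1, 2), N))))
Add(Function('T')(3), Mul(Mul(Mul(-1, 1), -3), Function('q')(8))) = Add(-1, Mul(Mul(Mul(-1, 1), -3), Add(-8, 8, Mul(2, Pow(8, 2))))) = Add(-1, Mul(Mul(-1, -3), Add(-8, 8, Mul(2, 64)))) = Add(-1, Mul(3, Add(-8, 8, 128))) = Add(-1, Mul(3, 128)) = Add(-1, 384) = 383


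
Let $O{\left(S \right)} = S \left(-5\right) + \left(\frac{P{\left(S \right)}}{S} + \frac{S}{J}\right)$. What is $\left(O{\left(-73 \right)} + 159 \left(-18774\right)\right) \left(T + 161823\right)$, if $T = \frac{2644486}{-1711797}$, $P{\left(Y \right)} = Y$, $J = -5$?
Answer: $- \frac{826774216188862403}{1711797} \approx -4.8299 \cdot 10^{11}$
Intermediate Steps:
$O{\left(S \right)} = 1 - \frac{26 S}{5}$ ($O{\left(S \right)} = S \left(-5\right) + \left(\frac{S}{S} + \frac{S}{-5}\right) = - 5 S + \left(1 + S \left(- \frac{1}{5}\right)\right) = - 5 S - \left(-1 + \frac{S}{5}\right) = 1 - \frac{26 S}{5}$)
$T = - \frac{2644486}{1711797}$ ($T = 2644486 \left(- \frac{1}{1711797}\right) = - \frac{2644486}{1711797} \approx -1.5449$)
$\left(O{\left(-73 \right)} + 159 \left(-18774\right)\right) \left(T + 161823\right) = \left(\left(1 - - \frac{1898}{5}\right) + 159 \left(-18774\right)\right) \left(- \frac{2644486}{1711797} + 161823\right) = \left(\left(1 + \frac{1898}{5}\right) - 2985066\right) \frac{277005481445}{1711797} = \left(\frac{1903}{5} - 2985066\right) \frac{277005481445}{1711797} = \left(- \frac{14923427}{5}\right) \frac{277005481445}{1711797} = - \frac{826774216188862403}{1711797}$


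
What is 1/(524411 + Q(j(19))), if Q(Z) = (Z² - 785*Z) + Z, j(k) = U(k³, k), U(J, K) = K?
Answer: 1/509876 ≈ 1.9613e-6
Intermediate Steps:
j(k) = k
Q(Z) = Z² - 784*Z
1/(524411 + Q(j(19))) = 1/(524411 + 19*(-784 + 19)) = 1/(524411 + 19*(-765)) = 1/(524411 - 14535) = 1/509876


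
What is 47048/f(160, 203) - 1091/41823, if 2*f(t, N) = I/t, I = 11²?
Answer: 629660189269/5060583 ≈ 1.2442e+5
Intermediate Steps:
I = 121
f(t, N) = 121/(2*t) (f(t, N) = (121/t)/2 = 121/(2*t))
47048/f(160, 203) - 1091/41823 = 47048/(((121/2)/160)) - 1091/41823 = 47048/(((121/2)*(1/160))) - 1091*1/41823 = 47048/(121/320) - 1091/41823 = 47048*(320/121) - 1091/41823 = 15055360/121 - 1091/41823 = 629660189269/5060583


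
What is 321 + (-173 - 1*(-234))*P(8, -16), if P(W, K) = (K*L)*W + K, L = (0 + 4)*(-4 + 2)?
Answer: 61809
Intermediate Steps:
L = -8 (L = 4*(-2) = -8)
P(W, K) = K - 8*K*W (P(W, K) = (K*(-8))*W + K = (-8*K)*W + K = -8*K*W + K = K - 8*K*W)
321 + (-173 - 1*(-234))*P(8, -16) = 321 + (-173 - 1*(-234))*(-16*(1 - 8*8)) = 321 + (-173 + 234)*(-16*(1 - 64)) = 321 + 61*(-16*(-63)) = 321 + 61*1008 = 321 + 61488 = 61809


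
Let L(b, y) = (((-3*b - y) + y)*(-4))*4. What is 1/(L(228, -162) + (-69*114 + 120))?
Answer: 1/3198 ≈ 0.00031270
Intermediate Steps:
L(b, y) = 48*b (L(b, y) = (((-y - 3*b) + y)*(-4))*4 = (-3*b*(-4))*4 = (12*b)*4 = 48*b)
1/(L(228, -162) + (-69*114 + 120)) = 1/(48*228 + (-69*114 + 120)) = 1/(10944 + (-7866 + 120)) = 1/(10944 - 7746) = 1/3198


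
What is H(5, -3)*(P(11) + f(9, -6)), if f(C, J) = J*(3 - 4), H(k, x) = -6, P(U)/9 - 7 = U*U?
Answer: -6948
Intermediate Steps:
P(U) = 63 + 9*U² (P(U) = 63 + 9*(U*U) = 63 + 9*U²)
f(C, J) = -J (f(C, J) = J*(-1) = -J)
H(5, -3)*(P(11) + f(9, -6)) = -6*((63 + 9*11²) - 1*(-6)) = -6*((63 + 9*121) + 6) = -6*((63 + 1089) + 6) = -6*(1152 + 6) = -6*1158 = -6948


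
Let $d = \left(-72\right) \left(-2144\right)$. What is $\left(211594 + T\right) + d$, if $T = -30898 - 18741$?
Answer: $316323$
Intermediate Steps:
$T = -49639$ ($T = -30898 - 18741 = -49639$)
$d = 154368$
$\left(211594 + T\right) + d = \left(211594 - 49639\right) + 154368 = 161955 + 154368 = 316323$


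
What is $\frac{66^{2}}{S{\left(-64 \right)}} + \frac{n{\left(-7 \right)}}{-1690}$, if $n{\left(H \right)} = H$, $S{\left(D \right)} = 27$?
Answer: $\frac{817981}{5070} \approx 161.34$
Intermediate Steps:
$\frac{66^{2}}{S{\left(-64 \right)}} + \frac{n{\left(-7 \right)}}{-1690} = \frac{66^{2}}{27} - \frac{7}{-1690} = 4356 \cdot \frac{1}{27} - - \frac{7}{1690} = \frac{484}{3} + \frac{7}{1690} = \frac{817981}{5070}$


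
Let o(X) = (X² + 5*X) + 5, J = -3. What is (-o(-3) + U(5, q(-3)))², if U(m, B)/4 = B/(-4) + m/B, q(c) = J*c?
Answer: 2704/81 ≈ 33.383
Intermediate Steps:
q(c) = -3*c
o(X) = 5 + X² + 5*X
U(m, B) = -B + 4*m/B (U(m, B) = 4*(B/(-4) + m/B) = 4*(B*(-¼) + m/B) = 4*(-B/4 + m/B) = -B + 4*m/B)
(-o(-3) + U(5, q(-3)))² = (-(5 + (-3)² + 5*(-3)) + (-(-3)*(-3) + 4*5/(-3*(-3))))² = (-(5 + 9 - 15) + (-1*9 + 4*5/9))² = (-1*(-1) + (-9 + 4*5*(⅑)))² = (1 + (-9 + 20/9))² = (1 - 61/9)² = (-52/9)² = 2704/81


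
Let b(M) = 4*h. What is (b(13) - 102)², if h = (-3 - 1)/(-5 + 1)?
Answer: 9604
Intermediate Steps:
h = 1 (h = -4/(-4) = -4*(-¼) = 1)
b(M) = 4 (b(M) = 4*1 = 4)
(b(13) - 102)² = (4 - 102)² = (-98)² = 9604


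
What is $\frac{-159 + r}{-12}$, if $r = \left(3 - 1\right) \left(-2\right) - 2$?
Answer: $\frac{55}{4} \approx 13.75$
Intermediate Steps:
$r = -6$ ($r = 2 \left(-2\right) - 2 = -4 - 2 = -6$)
$\frac{-159 + r}{-12} = \frac{-159 - 6}{-12} = \left(-165\right) \left(- \frac{1}{12}\right) = \frac{55}{4}$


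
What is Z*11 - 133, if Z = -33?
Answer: -496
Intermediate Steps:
Z*11 - 133 = -33*11 - 133 = -363 - 133 = -496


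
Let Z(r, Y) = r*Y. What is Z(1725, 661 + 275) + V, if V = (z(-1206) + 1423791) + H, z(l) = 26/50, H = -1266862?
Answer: 44288238/25 ≈ 1.7715e+6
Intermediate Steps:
z(l) = 13/25 (z(l) = 26*(1/50) = 13/25)
V = 3923238/25 (V = (13/25 + 1423791) - 1266862 = 35594788/25 - 1266862 = 3923238/25 ≈ 1.5693e+5)
Z(r, Y) = Y*r
Z(1725, 661 + 275) + V = (661 + 275)*1725 + 3923238/25 = 936*1725 + 3923238/25 = 1614600 + 3923238/25 = 44288238/25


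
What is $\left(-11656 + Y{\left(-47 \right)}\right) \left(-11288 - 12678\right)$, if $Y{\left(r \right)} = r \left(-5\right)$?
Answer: $273715686$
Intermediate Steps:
$Y{\left(r \right)} = - 5 r$
$\left(-11656 + Y{\left(-47 \right)}\right) \left(-11288 - 12678\right) = \left(-11656 - -235\right) \left(-11288 - 12678\right) = \left(-11656 + 235\right) \left(-23966\right) = \left(-11421\right) \left(-23966\right) = 273715686$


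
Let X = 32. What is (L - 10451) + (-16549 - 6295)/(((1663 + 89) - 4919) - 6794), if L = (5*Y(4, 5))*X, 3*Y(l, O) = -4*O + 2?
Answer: -113642127/9961 ≈ -11409.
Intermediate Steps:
Y(l, O) = ⅔ - 4*O/3 (Y(l, O) = (-4*O + 2)/3 = (2 - 4*O)/3 = ⅔ - 4*O/3)
L = -960 (L = (5*(⅔ - 4/3*5))*32 = (5*(⅔ - 20/3))*32 = (5*(-6))*32 = -30*32 = -960)
(L - 10451) + (-16549 - 6295)/(((1663 + 89) - 4919) - 6794) = (-960 - 10451) + (-16549 - 6295)/(((1663 + 89) - 4919) - 6794) = -11411 - 22844/((1752 - 4919) - 6794) = -11411 - 22844/(-3167 - 6794) = -11411 - 22844/(-9961) = -11411 - 22844*(-1/9961) = -11411 + 22844/9961 = -113642127/9961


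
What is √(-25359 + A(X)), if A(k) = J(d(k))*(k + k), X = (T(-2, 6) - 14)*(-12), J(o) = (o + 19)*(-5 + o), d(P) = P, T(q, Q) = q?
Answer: 3*√1680681 ≈ 3889.2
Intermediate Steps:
J(o) = (-5 + o)*(19 + o) (J(o) = (19 + o)*(-5 + o) = (-5 + o)*(19 + o))
X = 192 (X = (-2 - 14)*(-12) = -16*(-12) = 192)
A(k) = 2*k*(-95 + k² + 14*k) (A(k) = (-95 + k² + 14*k)*(k + k) = (-95 + k² + 14*k)*(2*k) = 2*k*(-95 + k² + 14*k))
√(-25359 + A(X)) = √(-25359 + 2*192*(-95 + 192² + 14*192)) = √(-25359 + 2*192*(-95 + 36864 + 2688)) = √(-25359 + 2*192*39457) = √(-25359 + 15151488) = √15126129 = 3*√1680681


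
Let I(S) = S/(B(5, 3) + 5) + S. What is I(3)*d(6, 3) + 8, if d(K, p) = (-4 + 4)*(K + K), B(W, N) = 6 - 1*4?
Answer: 8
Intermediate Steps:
B(W, N) = 2 (B(W, N) = 6 - 4 = 2)
d(K, p) = 0 (d(K, p) = 0*(2*K) = 0)
I(S) = 8*S/7 (I(S) = S/(2 + 5) + S = S/7 + S = 8*S/7)
I(3)*d(6, 3) + 8 = ((8/7)*3)*0 + 8 = (24/7)*0 + 8 = 0 + 8 = 8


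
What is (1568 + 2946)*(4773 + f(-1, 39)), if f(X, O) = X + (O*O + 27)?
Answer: 28528480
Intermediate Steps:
f(X, O) = 27 + X + O² (f(X, O) = X + (O² + 27) = X + (27 + O²) = 27 + X + O²)
(1568 + 2946)*(4773 + f(-1, 39)) = (1568 + 2946)*(4773 + (27 - 1 + 39²)) = 4514*(4773 + (27 - 1 + 1521)) = 4514*(4773 + 1547) = 4514*6320 = 28528480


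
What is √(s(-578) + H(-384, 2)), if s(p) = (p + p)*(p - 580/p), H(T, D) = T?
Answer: 32*√651 ≈ 816.47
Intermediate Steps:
s(p) = 2*p*(p - 580/p) (s(p) = (2*p)*(p - 580/p) = 2*p*(p - 580/p))
√(s(-578) + H(-384, 2)) = √((-1160 + 2*(-578)²) - 384) = √((-1160 + 2*334084) - 384) = √((-1160 + 668168) - 384) = √(667008 - 384) = √666624 = 32*√651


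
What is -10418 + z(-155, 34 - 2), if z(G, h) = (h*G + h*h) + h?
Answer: -14322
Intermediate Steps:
z(G, h) = h + h² + G*h (z(G, h) = (G*h + h²) + h = (h² + G*h) + h = h + h² + G*h)
-10418 + z(-155, 34 - 2) = -10418 + (34 - 2)*(1 - 155 + (34 - 2)) = -10418 + 32*(1 - 155 + 32) = -10418 + 32*(-122) = -10418 - 3904 = -14322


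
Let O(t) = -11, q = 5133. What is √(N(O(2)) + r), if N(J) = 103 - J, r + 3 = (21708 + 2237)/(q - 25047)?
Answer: √43542140226/19914 ≈ 10.478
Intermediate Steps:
r = -83687/19914 (r = -3 + (21708 + 2237)/(5133 - 25047) = -3 + 23945/(-19914) = -3 + 23945*(-1/19914) = -3 - 23945/19914 = -83687/19914 ≈ -4.2024)
√(N(O(2)) + r) = √((103 - 1*(-11)) - 83687/19914) = √((103 + 11) - 83687/19914) = √(114 - 83687/19914) = √(2186509/19914) = √43542140226/19914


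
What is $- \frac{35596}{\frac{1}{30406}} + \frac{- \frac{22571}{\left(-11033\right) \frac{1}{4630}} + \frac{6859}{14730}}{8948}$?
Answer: $- \frac{1573920635091311262073}{1454193973320} \approx -1.0823 \cdot 10^{9}$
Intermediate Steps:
$- \frac{35596}{\frac{1}{30406}} + \frac{- \frac{22571}{\left(-11033\right) \frac{1}{4630}} + \frac{6859}{14730}}{8948} = - 35596 \frac{1}{\frac{1}{30406}} + \left(- \frac{22571}{\left(-11033\right) \frac{1}{4630}} + 6859 \cdot \frac{1}{14730}\right) \frac{1}{8948} = \left(-35596\right) 30406 + \left(- \frac{22571}{- \frac{11033}{4630}} + \frac{6859}{14730}\right) \frac{1}{8948} = -1082331976 + \left(\left(-22571\right) \left(- \frac{4630}{11033}\right) + \frac{6859}{14730}\right) \frac{1}{8948} = -1082331976 + \left(\frac{104503730}{11033} + \frac{6859}{14730}\right) \frac{1}{8948} = -1082331976 + \frac{1539415618247}{162516090} \cdot \frac{1}{8948} = -1082331976 + \frac{1539415618247}{1454193973320} = - \frac{1573920635091311262073}{1454193973320}$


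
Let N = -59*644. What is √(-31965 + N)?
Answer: I*√69961 ≈ 264.5*I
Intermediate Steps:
N = -37996
√(-31965 + N) = √(-31965 - 37996) = √(-69961) = I*√69961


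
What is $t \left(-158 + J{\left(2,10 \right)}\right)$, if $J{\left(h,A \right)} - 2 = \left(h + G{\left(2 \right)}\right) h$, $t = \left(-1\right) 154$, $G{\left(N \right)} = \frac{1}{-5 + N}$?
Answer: $\frac{70532}{3} \approx 23511.0$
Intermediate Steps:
$t = -154$
$J{\left(h,A \right)} = 2 + h \left(- \frac{1}{3} + h\right)$ ($J{\left(h,A \right)} = 2 + \left(h + \frac{1}{-5 + 2}\right) h = 2 + \left(h + \frac{1}{-3}\right) h = 2 + \left(h - \frac{1}{3}\right) h = 2 + \left(- \frac{1}{3} + h\right) h = 2 + h \left(- \frac{1}{3} + h\right)$)
$t \left(-158 + J{\left(2,10 \right)}\right) = - 154 \left(-158 + \left(2 + 2^{2} - \frac{2}{3}\right)\right) = - 154 \left(-158 + \left(2 + 4 - \frac{2}{3}\right)\right) = - 154 \left(-158 + \frac{16}{3}\right) = \left(-154\right) \left(- \frac{458}{3}\right) = \frac{70532}{3}$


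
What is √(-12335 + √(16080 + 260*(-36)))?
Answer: √(-12335 + 8*√105) ≈ 110.69*I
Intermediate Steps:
√(-12335 + √(16080 + 260*(-36))) = √(-12335 + √(16080 - 9360)) = √(-12335 + √6720) = √(-12335 + 8*√105)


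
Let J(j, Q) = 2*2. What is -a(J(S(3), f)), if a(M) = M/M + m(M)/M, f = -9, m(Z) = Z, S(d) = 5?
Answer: -2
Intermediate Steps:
J(j, Q) = 4
a(M) = 2 (a(M) = M/M + M/M = 1 + 1 = 2)
-a(J(S(3), f)) = -1*2 = -2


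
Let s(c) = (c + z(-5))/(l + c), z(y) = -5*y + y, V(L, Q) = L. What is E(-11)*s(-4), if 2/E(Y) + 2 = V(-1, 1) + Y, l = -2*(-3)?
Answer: -8/7 ≈ -1.1429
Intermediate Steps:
l = 6
z(y) = -4*y
s(c) = (20 + c)/(6 + c) (s(c) = (c - 4*(-5))/(6 + c) = (c + 20)/(6 + c) = (20 + c)/(6 + c))
E(Y) = 2/(-3 + Y) (E(Y) = 2/(-2 + (-1 + Y)) = 2/(-3 + Y))
E(-11)*s(-4) = (2/(-3 - 11))*((20 - 4)/(6 - 4)) = (2/(-14))*(16/2) = (2*(-1/14))*((1/2)*16) = -1/7*8 = -8/7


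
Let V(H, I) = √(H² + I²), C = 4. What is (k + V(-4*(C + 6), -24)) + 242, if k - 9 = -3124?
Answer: -2873 + 8*√34 ≈ -2826.4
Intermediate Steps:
k = -3115 (k = 9 - 3124 = -3115)
(k + V(-4*(C + 6), -24)) + 242 = (-3115 + √((-4*(4 + 6))² + (-24)²)) + 242 = (-3115 + √((-4*10)² + 576)) + 242 = (-3115 + √((-40)² + 576)) + 242 = (-3115 + √(1600 + 576)) + 242 = (-3115 + √2176) + 242 = (-3115 + 8*√34) + 242 = -2873 + 8*√34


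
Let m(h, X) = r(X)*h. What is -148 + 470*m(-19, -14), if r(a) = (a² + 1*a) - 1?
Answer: -1616478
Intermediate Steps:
r(a) = -1 + a + a² (r(a) = (a² + a) - 1 = (a + a²) - 1 = -1 + a + a²)
m(h, X) = h*(-1 + X + X²) (m(h, X) = (-1 + X + X²)*h = h*(-1 + X + X²))
-148 + 470*m(-19, -14) = -148 + 470*(-19*(-1 - 14 + (-14)²)) = -148 + 470*(-19*(-1 - 14 + 196)) = -148 + 470*(-19*181) = -148 + 470*(-3439) = -148 - 1616330 = -1616478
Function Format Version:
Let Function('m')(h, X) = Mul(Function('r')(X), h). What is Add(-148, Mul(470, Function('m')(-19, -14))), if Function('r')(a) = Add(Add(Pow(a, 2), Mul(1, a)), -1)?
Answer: -1616478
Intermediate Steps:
Function('r')(a) = Add(-1, a, Pow(a, 2)) (Function('r')(a) = Add(Add(Pow(a, 2), a), -1) = Add(Add(a, Pow(a, 2)), -1) = Add(-1, a, Pow(a, 2)))
Function('m')(h, X) = Mul(h, Add(-1, X, Pow(X, 2))) (Function('m')(h, X) = Mul(Add(-1, X, Pow(X, 2)), h) = Mul(h, Add(-1, X, Pow(X, 2))))
Add(-148, Mul(470, Function('m')(-19, -14))) = Add(-148, Mul(470, Mul(-19, Add(-1, -14, Pow(-14, 2))))) = Add(-148, Mul(470, Mul(-19, Add(-1, -14, 196)))) = Add(-148, Mul(470, Mul(-19, 181))) = Add(-148, Mul(470, -3439)) = Add(-148, -1616330) = -1616478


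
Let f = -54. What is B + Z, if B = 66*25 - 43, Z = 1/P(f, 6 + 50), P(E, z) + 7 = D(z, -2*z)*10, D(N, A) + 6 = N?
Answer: 792252/493 ≈ 1607.0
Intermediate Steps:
D(N, A) = -6 + N
P(E, z) = -67 + 10*z (P(E, z) = -7 + (-6 + z)*10 = -7 + (-60 + 10*z) = -67 + 10*z)
Z = 1/493 (Z = 1/(-67 + 10*(6 + 50)) = 1/(-67 + 10*56) = 1/(-67 + 560) = 1/493 ≈ 0.0020284)
B = 1607 (B = 1650 - 43 = 1607)
B + Z = 1607 + 1/493 = 792252/493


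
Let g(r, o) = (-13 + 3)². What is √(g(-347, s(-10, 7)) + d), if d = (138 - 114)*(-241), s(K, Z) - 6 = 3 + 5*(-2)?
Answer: 14*I*√29 ≈ 75.392*I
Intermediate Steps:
s(K, Z) = -1 (s(K, Z) = 6 + (3 + 5*(-2)) = 6 + (3 - 10) = 6 - 7 = -1)
g(r, o) = 100 (g(r, o) = (-10)² = 100)
d = -5784 (d = 24*(-241) = -5784)
√(g(-347, s(-10, 7)) + d) = √(100 - 5784) = √(-5684) = 14*I*√29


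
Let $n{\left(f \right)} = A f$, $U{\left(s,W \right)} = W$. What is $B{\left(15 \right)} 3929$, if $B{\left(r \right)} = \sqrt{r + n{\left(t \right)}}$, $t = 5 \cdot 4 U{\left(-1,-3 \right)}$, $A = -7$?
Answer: $3929 \sqrt{435} \approx 81946.0$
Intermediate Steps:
$t = -60$ ($t = 5 \cdot 4 \left(-3\right) = 20 \left(-3\right) = -60$)
$n{\left(f \right)} = - 7 f$
$B{\left(r \right)} = \sqrt{420 + r}$ ($B{\left(r \right)} = \sqrt{r - -420} = \sqrt{r + 420} = \sqrt{420 + r}$)
$B{\left(15 \right)} 3929 = \sqrt{420 + 15} \cdot 3929 = \sqrt{435} \cdot 3929 = 3929 \sqrt{435}$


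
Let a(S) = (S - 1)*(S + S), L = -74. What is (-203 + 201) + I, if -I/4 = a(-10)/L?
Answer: 366/37 ≈ 9.8919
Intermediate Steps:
a(S) = 2*S*(-1 + S) (a(S) = (-1 + S)*(2*S) = 2*S*(-1 + S))
I = 440/37 (I = -4*2*(-10)*(-1 - 10)/(-74) = -4*2*(-10)*(-11)*(-1)/74 = -880*(-1)/74 = -4*(-110/37) = 440/37 ≈ 11.892)
(-203 + 201) + I = (-203 + 201) + 440/37 = -2 + 440/37 = 366/37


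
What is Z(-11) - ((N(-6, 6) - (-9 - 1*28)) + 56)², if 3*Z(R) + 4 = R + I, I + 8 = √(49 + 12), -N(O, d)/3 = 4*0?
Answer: -25970/3 + √61/3 ≈ -8654.1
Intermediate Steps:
N(O, d) = 0 (N(O, d) = -12*0 = -3*0 = 0)
I = -8 + √61 (I = -8 + √(49 + 12) = -8 + √61 ≈ -0.18975)
Z(R) = -4 + R/3 + √61/3 (Z(R) = -4/3 + (R + (-8 + √61))/3 = -4/3 + (-8 + R + √61)/3 = -4/3 + (-8/3 + R/3 + √61/3) = -4 + R/3 + √61/3)
Z(-11) - ((N(-6, 6) - (-9 - 1*28)) + 56)² = (-4 + (⅓)*(-11) + √61/3) - ((0 - (-9 - 1*28)) + 56)² = (-4 - 11/3 + √61/3) - ((0 - (-9 - 28)) + 56)² = (-23/3 + √61/3) - ((0 - 1*(-37)) + 56)² = (-23/3 + √61/3) - ((0 + 37) + 56)² = (-23/3 + √61/3) - (37 + 56)² = (-23/3 + √61/3) - 1*93² = (-23/3 + √61/3) - 1*8649 = (-23/3 + √61/3) - 8649 = -25970/3 + √61/3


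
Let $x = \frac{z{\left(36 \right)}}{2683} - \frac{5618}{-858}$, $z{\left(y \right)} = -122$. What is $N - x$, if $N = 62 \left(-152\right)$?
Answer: $- \frac{10854574177}{1151007} \approx -9430.5$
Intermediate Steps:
$N = -9424$
$x = \frac{7484209}{1151007}$ ($x = - \frac{122}{2683} - \frac{5618}{-858} = \left(-122\right) \frac{1}{2683} - - \frac{2809}{429} = - \frac{122}{2683} + \frac{2809}{429} = \frac{7484209}{1151007} \approx 6.5023$)
$N - x = -9424 - \frac{7484209}{1151007} = - \frac{10854574177}{1151007}$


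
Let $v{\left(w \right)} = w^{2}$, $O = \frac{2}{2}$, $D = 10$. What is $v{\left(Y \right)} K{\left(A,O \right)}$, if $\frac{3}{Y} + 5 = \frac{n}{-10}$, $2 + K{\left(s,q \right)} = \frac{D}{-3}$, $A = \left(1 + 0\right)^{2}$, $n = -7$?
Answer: $- \frac{4800}{1849} \approx -2.596$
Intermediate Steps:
$A = 1$ ($A = 1^{2} = 1$)
$O = 1$ ($O = 2 \cdot \frac{1}{2} = 1$)
$K{\left(s,q \right)} = - \frac{16}{3}$ ($K{\left(s,q \right)} = -2 + \frac{10}{-3} = -2 + 10 \left(- \frac{1}{3}\right) = -2 - \frac{10}{3} = - \frac{16}{3}$)
$Y = - \frac{30}{43}$ ($Y = \frac{3}{-5 - \frac{7}{-10}} = \frac{3}{-5 - - \frac{7}{10}} = \frac{3}{-5 + \frac{7}{10}} = \frac{3}{- \frac{43}{10}} = 3 \left(- \frac{10}{43}\right) = - \frac{30}{43} \approx -0.69767$)
$v{\left(Y \right)} K{\left(A,O \right)} = \left(- \frac{30}{43}\right)^{2} \left(- \frac{16}{3}\right) = \frac{900}{1849} \left(- \frac{16}{3}\right) = - \frac{4800}{1849}$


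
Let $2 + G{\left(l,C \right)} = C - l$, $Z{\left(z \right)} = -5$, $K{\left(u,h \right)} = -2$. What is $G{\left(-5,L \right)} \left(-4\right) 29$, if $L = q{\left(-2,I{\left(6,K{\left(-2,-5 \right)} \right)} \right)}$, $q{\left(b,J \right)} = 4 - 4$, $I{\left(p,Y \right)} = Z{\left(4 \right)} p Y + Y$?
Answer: $-348$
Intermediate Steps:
$I{\left(p,Y \right)} = Y - 5 Y p$ ($I{\left(p,Y \right)} = - 5 p Y + Y = - 5 Y p + Y = Y - 5 Y p$)
$q{\left(b,J \right)} = 0$ ($q{\left(b,J \right)} = 4 - 4 = 0$)
$L = 0$
$G{\left(l,C \right)} = -2 + C - l$ ($G{\left(l,C \right)} = -2 + \left(C - l\right) = -2 + C - l$)
$G{\left(-5,L \right)} \left(-4\right) 29 = \left(-2 + 0 - -5\right) \left(-4\right) 29 = \left(-2 + 0 + 5\right) \left(-4\right) 29 = 3 \left(-4\right) 29 = \left(-12\right) 29 = -348$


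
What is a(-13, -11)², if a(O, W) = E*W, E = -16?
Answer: 30976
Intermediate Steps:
a(O, W) = -16*W
a(-13, -11)² = (-16*(-11))² = 176² = 30976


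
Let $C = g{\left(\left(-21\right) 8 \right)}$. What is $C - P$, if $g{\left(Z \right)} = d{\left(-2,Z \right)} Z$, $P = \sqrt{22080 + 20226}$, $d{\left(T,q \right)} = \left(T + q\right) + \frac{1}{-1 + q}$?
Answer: $\frac{4826808}{169} - \sqrt{42306} \approx 28355.0$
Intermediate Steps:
$d{\left(T,q \right)} = T + q + \frac{1}{-1 + q}$
$P = \sqrt{42306} \approx 205.68$
$g{\left(Z \right)} = \frac{Z \left(3 + Z^{2} - 3 Z\right)}{-1 + Z}$ ($g{\left(Z \right)} = \frac{1 + Z^{2} - -2 - Z - 2 Z}{-1 + Z} Z = \frac{1 + Z^{2} + 2 - Z - 2 Z}{-1 + Z} Z = \frac{3 + Z^{2} - 3 Z}{-1 + Z} Z = \frac{Z \left(3 + Z^{2} - 3 Z\right)}{-1 + Z}$)
$C = \frac{4826808}{169}$ ($C = \frac{\left(-21\right) 8 \left(3 + \left(\left(-21\right) 8\right)^{2} - 3 \left(\left(-21\right) 8\right)\right)}{-1 - 168} = - \frac{168 \left(3 + \left(-168\right)^{2} - -504\right)}{-1 - 168} = - \frac{168 \left(3 + 28224 + 504\right)}{-169} = \left(-168\right) \left(- \frac{1}{169}\right) 28731 = \frac{4826808}{169} \approx 28561.0$)
$C - P = \frac{4826808}{169} - \sqrt{42306}$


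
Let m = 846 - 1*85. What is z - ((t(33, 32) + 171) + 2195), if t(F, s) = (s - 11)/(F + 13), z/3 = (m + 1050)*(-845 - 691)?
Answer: -383982905/46 ≈ -8.3475e+6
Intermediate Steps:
m = 761 (m = 846 - 85 = 761)
z = -8345088 (z = 3*((761 + 1050)*(-845 - 691)) = 3*(1811*(-1536)) = 3*(-2781696) = -8345088)
t(F, s) = (-11 + s)/(13 + F)
z - ((t(33, 32) + 171) + 2195) = -8345088 - (((-11 + 32)/(13 + 33) + 171) + 2195) = -8345088 - ((21/46 + 171) + 2195) = -8345088 - (7887/46 + 2195) = -8345088 - 1*108857/46 = -8345088 - 108857/46 = -383982905/46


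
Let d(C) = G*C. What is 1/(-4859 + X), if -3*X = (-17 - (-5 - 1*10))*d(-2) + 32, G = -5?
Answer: -1/4863 ≈ -0.00020563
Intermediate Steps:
d(C) = -5*C
X = -4 (X = -((-17 - (-5 - 1*10))*(-5*(-2)) + 32)/3 = -((-17 - (-5 - 10))*10 + 32)/3 = -((-17 - 1*(-15))*10 + 32)/3 = -((-17 + 15)*10 + 32)/3 = -(-2*10 + 32)/3 = -(-20 + 32)/3 = -⅓*12 = -4)
1/(-4859 + X) = 1/(-4859 - 4) = 1/(-4863) = -1/4863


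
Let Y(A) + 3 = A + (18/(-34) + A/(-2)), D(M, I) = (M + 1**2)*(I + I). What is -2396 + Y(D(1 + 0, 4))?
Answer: -40656/17 ≈ -2391.5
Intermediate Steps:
D(M, I) = 2*I*(1 + M) (D(M, I) = (M + 1)*(2*I) = (1 + M)*(2*I) = 2*I*(1 + M))
Y(A) = -60/17 + A/2 (Y(A) = -3 + (A + (18/(-34) + A/(-2))) = -3 + (A + (18*(-1/34) + A*(-1/2))) = -3 + (A + (-9/17 - A/2)) = -3 + (-9/17 + A/2) = -60/17 + A/2)
-2396 + Y(D(1 + 0, 4)) = -2396 + (-60/17 + (2*4*(1 + (1 + 0)))/2) = -2396 + (-60/17 + (2*4*(1 + 1))/2) = -2396 + (-60/17 + (2*4*2)/2) = -2396 + (-60/17 + (1/2)*16) = -2396 + (-60/17 + 8) = -2396 + 76/17 = -40656/17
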